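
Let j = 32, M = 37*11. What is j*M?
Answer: 13024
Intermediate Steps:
M = 407
j*M = 32*407 = 13024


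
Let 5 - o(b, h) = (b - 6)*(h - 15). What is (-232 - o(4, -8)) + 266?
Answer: 75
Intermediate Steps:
o(b, h) = 5 - (-15 + h)*(-6 + b) (o(b, h) = 5 - (b - 6)*(h - 15) = 5 - (-6 + b)*(-15 + h) = 5 - (-15 + h)*(-6 + b))
(-232 - o(4, -8)) + 266 = (-232 - (-85 + 6*(-8) + 15*4 - 1*4*(-8))) + 266 = (-232 - (-85 - 48 + 60 + 32)) + 266 = (-232 - 1*(-41)) + 266 = (-232 + 41) + 266 = -191 + 266 = 75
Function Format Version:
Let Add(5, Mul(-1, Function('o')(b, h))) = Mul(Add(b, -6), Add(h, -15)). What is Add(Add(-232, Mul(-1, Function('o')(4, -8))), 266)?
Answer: 75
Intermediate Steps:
Function('o')(b, h) = Add(5, Mul(-1, Add(-15, h), Add(-6, b))) (Function('o')(b, h) = Add(5, Mul(-1, Mul(Add(b, -6), Add(h, -15)))) = Add(5, Mul(-1, Mul(Add(-6, b), Add(-15, h)))) = Add(5, Mul(-1, Mul(Add(-15, h), Add(-6, b)))) = Add(5, Mul(-1, Add(-15, h), Add(-6, b))))
Add(Add(-232, Mul(-1, Function('o')(4, -8))), 266) = Add(Add(-232, Mul(-1, Add(-85, Mul(6, -8), Mul(15, 4), Mul(-1, 4, -8)))), 266) = Add(Add(-232, Mul(-1, Add(-85, -48, 60, 32))), 266) = Add(Add(-232, Mul(-1, -41)), 266) = Add(Add(-232, 41), 266) = Add(-191, 266) = 75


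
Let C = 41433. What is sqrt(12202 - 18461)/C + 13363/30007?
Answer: 13363/30007 + I*sqrt(6259)/41433 ≈ 0.44533 + 0.0019094*I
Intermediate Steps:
sqrt(12202 - 18461)/C + 13363/30007 = sqrt(12202 - 18461)/41433 + 13363/30007 = sqrt(-6259)*(1/41433) + 13363*(1/30007) = (I*sqrt(6259))*(1/41433) + 13363/30007 = I*sqrt(6259)/41433 + 13363/30007 = 13363/30007 + I*sqrt(6259)/41433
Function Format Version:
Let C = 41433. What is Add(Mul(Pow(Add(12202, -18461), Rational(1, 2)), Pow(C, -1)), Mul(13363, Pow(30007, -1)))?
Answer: Add(Rational(13363, 30007), Mul(Rational(1, 41433), I, Pow(6259, Rational(1, 2)))) ≈ Add(0.44533, Mul(0.0019094, I))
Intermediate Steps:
Add(Mul(Pow(Add(12202, -18461), Rational(1, 2)), Pow(C, -1)), Mul(13363, Pow(30007, -1))) = Add(Mul(Pow(Add(12202, -18461), Rational(1, 2)), Pow(41433, -1)), Mul(13363, Pow(30007, -1))) = Add(Mul(Pow(-6259, Rational(1, 2)), Rational(1, 41433)), Mul(13363, Rational(1, 30007))) = Add(Mul(Mul(I, Pow(6259, Rational(1, 2))), Rational(1, 41433)), Rational(13363, 30007)) = Add(Mul(Rational(1, 41433), I, Pow(6259, Rational(1, 2))), Rational(13363, 30007)) = Add(Rational(13363, 30007), Mul(Rational(1, 41433), I, Pow(6259, Rational(1, 2))))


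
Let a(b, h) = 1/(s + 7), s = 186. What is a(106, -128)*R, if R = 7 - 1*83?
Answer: -76/193 ≈ -0.39378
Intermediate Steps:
a(b, h) = 1/193 (a(b, h) = 1/(186 + 7) = 1/193)
R = -76 (R = 7 - 83 = -76)
a(106, -128)*R = (1/193)*(-76) = -76/193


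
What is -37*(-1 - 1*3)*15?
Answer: 2220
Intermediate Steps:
-37*(-1 - 1*3)*15 = -37*(-1 - 3)*15 = -37*(-4)*15 = 148*15 = 2220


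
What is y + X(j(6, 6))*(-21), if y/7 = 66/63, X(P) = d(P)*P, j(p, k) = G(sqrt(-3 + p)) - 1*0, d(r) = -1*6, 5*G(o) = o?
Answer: 22/3 + 126*sqrt(3)/5 ≈ 50.981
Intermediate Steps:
G(o) = o/5
d(r) = -6
j(p, k) = sqrt(-3 + p)/5 (j(p, k) = sqrt(-3 + p)/5 - 1*0 = sqrt(-3 + p)/5 + 0 = sqrt(-3 + p)/5)
X(P) = -6*P
y = 22/3 (y = 7*(66/63) = 7*(66*(1/63)) = 7*(22/21) = 22/3 ≈ 7.3333)
y + X(j(6, 6))*(-21) = 22/3 - 6*sqrt(-3 + 6)/5*(-21) = 22/3 - 6*sqrt(3)/5*(-21) = 22/3 + 126*sqrt(3)/5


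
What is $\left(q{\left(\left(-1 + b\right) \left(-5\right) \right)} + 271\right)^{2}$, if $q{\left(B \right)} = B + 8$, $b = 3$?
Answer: $72361$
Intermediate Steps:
$q{\left(B \right)} = 8 + B$
$\left(q{\left(\left(-1 + b\right) \left(-5\right) \right)} + 271\right)^{2} = \left(\left(8 + \left(-1 + 3\right) \left(-5\right)\right) + 271\right)^{2} = \left(\left(8 + 2 \left(-5\right)\right) + 271\right)^{2} = \left(\left(8 - 10\right) + 271\right)^{2} = \left(-2 + 271\right)^{2} = 269^{2} = 72361$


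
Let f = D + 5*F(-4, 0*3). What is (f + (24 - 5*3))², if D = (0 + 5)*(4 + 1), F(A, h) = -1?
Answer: 841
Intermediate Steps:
D = 25 (D = 5*5 = 25)
f = 20 (f = 25 + 5*(-1) = 25 - 5 = 20)
(f + (24 - 5*3))² = (20 + (24 - 5*3))² = (20 + (24 - 1*15))² = (20 + (24 - 15))² = (20 + 9)² = 29² = 841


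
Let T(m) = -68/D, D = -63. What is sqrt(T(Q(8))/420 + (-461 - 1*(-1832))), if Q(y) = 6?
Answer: sqrt(136037730)/315 ≈ 37.027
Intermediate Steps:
T(m) = 68/63 (T(m) = -68/(-63) = -68*(-1/63) = 68/63)
sqrt(T(Q(8))/420 + (-461 - 1*(-1832))) = sqrt((68/63)/420 + (-461 - 1*(-1832))) = sqrt((68/63)*(1/420) + (-461 + 1832)) = sqrt(17/6615 + 1371) = sqrt(9069182/6615) = sqrt(136037730)/315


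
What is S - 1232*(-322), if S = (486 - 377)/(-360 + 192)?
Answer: 66646163/168 ≈ 3.9670e+5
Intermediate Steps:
S = -109/168 (S = 109/(-168) = 109*(-1/168) = -109/168 ≈ -0.64881)
S - 1232*(-322) = -109/168 - 1232*(-322) = -109/168 + 396704 = 66646163/168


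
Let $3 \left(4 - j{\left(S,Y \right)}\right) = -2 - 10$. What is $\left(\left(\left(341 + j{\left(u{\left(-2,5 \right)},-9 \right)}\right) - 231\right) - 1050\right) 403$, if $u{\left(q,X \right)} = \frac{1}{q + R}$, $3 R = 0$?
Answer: $-375596$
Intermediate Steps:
$R = 0$ ($R = \frac{1}{3} \cdot 0 = 0$)
$u{\left(q,X \right)} = \frac{1}{q}$ ($u{\left(q,X \right)} = \frac{1}{q + 0} = \frac{1}{q}$)
$j{\left(S,Y \right)} = 8$ ($j{\left(S,Y \right)} = 4 - \frac{-2 - 10}{3} = 4 - -4 = 4 + 4 = 8$)
$\left(\left(\left(341 + j{\left(u{\left(-2,5 \right)},-9 \right)}\right) - 231\right) - 1050\right) 403 = \left(\left(\left(341 + 8\right) - 231\right) - 1050\right) 403 = \left(\left(349 - 231\right) - 1050\right) 403 = \left(118 - 1050\right) 403 = \left(-932\right) 403 = -375596$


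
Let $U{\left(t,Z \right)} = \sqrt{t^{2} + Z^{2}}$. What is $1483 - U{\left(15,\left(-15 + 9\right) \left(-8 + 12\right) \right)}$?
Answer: $1483 - 3 \sqrt{89} \approx 1454.7$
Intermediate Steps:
$U{\left(t,Z \right)} = \sqrt{Z^{2} + t^{2}}$
$1483 - U{\left(15,\left(-15 + 9\right) \left(-8 + 12\right) \right)} = 1483 - \sqrt{\left(\left(-15 + 9\right) \left(-8 + 12\right)\right)^{2} + 15^{2}} = 1483 - \sqrt{\left(\left(-6\right) 4\right)^{2} + 225} = 1483 - \sqrt{\left(-24\right)^{2} + 225} = 1483 - \sqrt{576 + 225} = 1483 - \sqrt{801} = 1483 - 3 \sqrt{89}$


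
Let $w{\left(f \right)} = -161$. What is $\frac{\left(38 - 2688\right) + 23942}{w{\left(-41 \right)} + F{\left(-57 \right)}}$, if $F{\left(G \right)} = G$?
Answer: $- \frac{10646}{109} \approx -97.67$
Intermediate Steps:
$\frac{\left(38 - 2688\right) + 23942}{w{\left(-41 \right)} + F{\left(-57 \right)}} = \frac{\left(38 - 2688\right) + 23942}{-161 - 57} = \frac{\left(38 - 2688\right) + 23942}{-218} = \left(-2650 + 23942\right) \left(- \frac{1}{218}\right) = 21292 \left(- \frac{1}{218}\right) = - \frac{10646}{109}$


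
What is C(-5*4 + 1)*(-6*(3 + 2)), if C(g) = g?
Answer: 570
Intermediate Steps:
C(-5*4 + 1)*(-6*(3 + 2)) = (-5*4 + 1)*(-6*(3 + 2)) = (-20 + 1)*(-6*5) = -19*(-30) = 570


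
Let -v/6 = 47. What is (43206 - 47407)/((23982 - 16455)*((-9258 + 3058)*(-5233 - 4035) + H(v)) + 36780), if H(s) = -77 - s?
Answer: -4201/432515043015 ≈ -9.7130e-9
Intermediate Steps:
v = -282 (v = -6*47 = -282)
(43206 - 47407)/((23982 - 16455)*((-9258 + 3058)*(-5233 - 4035) + H(v)) + 36780) = (43206 - 47407)/((23982 - 16455)*((-9258 + 3058)*(-5233 - 4035) + (-77 - 1*(-282))) + 36780) = -4201/(7527*(-6200*(-9268) + (-77 + 282)) + 36780) = -4201/(7527*(57461600 + 205) + 36780) = -4201/(7527*57461805 + 36780) = -4201/(432515006235 + 36780) = -4201/432515043015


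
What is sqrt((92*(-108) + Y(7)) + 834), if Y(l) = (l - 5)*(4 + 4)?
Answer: I*sqrt(9086) ≈ 95.321*I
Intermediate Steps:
Y(l) = -40 + 8*l (Y(l) = (-5 + l)*8 = -40 + 8*l)
sqrt((92*(-108) + Y(7)) + 834) = sqrt((92*(-108) + (-40 + 8*7)) + 834) = sqrt((-9936 + (-40 + 56)) + 834) = sqrt((-9936 + 16) + 834) = sqrt(-9920 + 834) = sqrt(-9086) = I*sqrt(9086)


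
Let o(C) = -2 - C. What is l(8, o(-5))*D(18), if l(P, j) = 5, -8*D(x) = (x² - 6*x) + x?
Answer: -585/4 ≈ -146.25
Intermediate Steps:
D(x) = -x²/8 + 5*x/8 (D(x) = -((x² - 6*x) + x)/8 = -(x² - 5*x)/8 = -x²/8 + 5*x/8)
l(8, o(-5))*D(18) = 5*((⅛)*18*(5 - 1*18)) = 5*((⅛)*18*(5 - 18)) = 5*((⅛)*18*(-13)) = 5*(-117/4) = -585/4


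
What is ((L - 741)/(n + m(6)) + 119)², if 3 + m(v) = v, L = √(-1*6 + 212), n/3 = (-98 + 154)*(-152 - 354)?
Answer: (10116336 - √206)²/7225850025 ≈ 14163.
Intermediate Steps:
n = -85008 (n = 3*((-98 + 154)*(-152 - 354)) = 3*(56*(-506)) = 3*(-28336) = -85008)
L = √206 (L = √(-6 + 212) = √206 ≈ 14.353)
m(v) = -3 + v
((L - 741)/(n + m(6)) + 119)² = ((√206 - 741)/(-85008 + (-3 + 6)) + 119)² = ((-741 + √206)/(-85008 + 3) + 119)² = ((-741 + √206)/(-85005) + 119)² = ((-741 + √206)*(-1/85005) + 119)² = ((247/28335 - √206/85005) + 119)² = (3372112/28335 - √206/85005)²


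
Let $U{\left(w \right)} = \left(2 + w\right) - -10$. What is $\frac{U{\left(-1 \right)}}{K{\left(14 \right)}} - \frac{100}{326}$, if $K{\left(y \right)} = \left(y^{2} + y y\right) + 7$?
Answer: $- \frac{18157}{65037} \approx -0.27918$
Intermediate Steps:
$K{\left(y \right)} = 7 + 2 y^{2}$ ($K{\left(y \right)} = \left(y^{2} + y^{2}\right) + 7 = 2 y^{2} + 7 = 7 + 2 y^{2}$)
$U{\left(w \right)} = 12 + w$ ($U{\left(w \right)} = \left(2 + w\right) + 10 = 12 + w$)
$\frac{U{\left(-1 \right)}}{K{\left(14 \right)}} - \frac{100}{326} = \frac{12 - 1}{7 + 2 \cdot 14^{2}} - \frac{100}{326} = \frac{11}{7 + 2 \cdot 196} - \frac{50}{163} = \frac{11}{7 + 392} - \frac{50}{163} = \frac{11}{399} - \frac{50}{163} = - \frac{18157}{65037}$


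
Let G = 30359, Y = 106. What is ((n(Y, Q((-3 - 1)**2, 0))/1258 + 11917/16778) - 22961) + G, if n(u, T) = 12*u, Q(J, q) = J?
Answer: 78091938677/10553362 ≈ 7399.7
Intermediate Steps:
((n(Y, Q((-3 - 1)**2, 0))/1258 + 11917/16778) - 22961) + G = (((12*106)/1258 + 11917/16778) - 22961) + 30359 = ((1272*(1/1258) + 11917*(1/16778)) - 22961) + 30359 = ((636/629 + 11917/16778) - 22961) + 30359 = (18166601/10553362 - 22961) + 30359 = -242297578281/10553362 + 30359 = 78091938677/10553362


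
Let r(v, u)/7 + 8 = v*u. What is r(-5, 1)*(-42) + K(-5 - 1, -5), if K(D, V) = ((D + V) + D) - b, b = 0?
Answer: 3805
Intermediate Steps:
r(v, u) = -56 + 7*u*v (r(v, u) = -56 + 7*(v*u) = -56 + 7*(u*v) = -56 + 7*u*v)
K(D, V) = V + 2*D (K(D, V) = ((D + V) + D) - 1*0 = (V + 2*D) + 0 = V + 2*D)
r(-5, 1)*(-42) + K(-5 - 1, -5) = (-56 + 7*1*(-5))*(-42) + (-5 + 2*(-5 - 1)) = (-56 - 35)*(-42) + (-5 + 2*(-6)) = -91*(-42) + (-5 - 12) = 3822 - 17 = 3805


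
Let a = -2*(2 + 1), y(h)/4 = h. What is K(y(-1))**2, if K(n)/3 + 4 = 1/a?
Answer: 625/4 ≈ 156.25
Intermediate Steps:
y(h) = 4*h
a = -6 (a = -2*3 = -6)
K(n) = -25/2 (K(n) = -12 + 3/(-6) = -12 + 3*(-1/6) = -12 - 1/2 = -25/2)
K(y(-1))**2 = (-25/2)**2 = 625/4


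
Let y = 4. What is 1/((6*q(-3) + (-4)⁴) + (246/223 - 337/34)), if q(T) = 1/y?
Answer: 3791/942789 ≈ 0.0040210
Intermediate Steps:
q(T) = ¼ (q(T) = 1/4 = ¼)
1/((6*q(-3) + (-4)⁴) + (246/223 - 337/34)) = 1/((6*(¼) + (-4)⁴) + (246/223 - 337/34)) = 1/((3/2 + 256) + (246*(1/223) - 337*1/34)) = 1/(515/2 + (246/223 - 337/34)) = 1/(515/2 - 66787/7582) = 1/(942789/3791) = 3791/942789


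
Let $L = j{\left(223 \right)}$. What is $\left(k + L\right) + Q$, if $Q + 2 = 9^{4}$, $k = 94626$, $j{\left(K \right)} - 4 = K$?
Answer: $101412$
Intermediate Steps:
$j{\left(K \right)} = 4 + K$
$Q = 6559$ ($Q = -2 + 9^{4} = -2 + 6561 = 6559$)
$L = 227$ ($L = 4 + 223 = 227$)
$\left(k + L\right) + Q = \left(94626 + 227\right) + 6559 = 94853 + 6559 = 101412$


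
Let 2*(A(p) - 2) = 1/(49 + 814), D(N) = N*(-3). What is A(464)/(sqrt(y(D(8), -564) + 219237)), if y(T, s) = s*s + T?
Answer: 1151*sqrt(59701)/103043926 ≈ 0.0027293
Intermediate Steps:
D(N) = -3*N
y(T, s) = T + s**2 (y(T, s) = s**2 + T = T + s**2)
A(p) = 3453/1726 (A(p) = 2 + 1/(2*(49 + 814)) = 2 + (1/2)/863 = 2 + (1/2)*(1/863) = 2 + 1/1726 = 3453/1726)
A(464)/(sqrt(y(D(8), -564) + 219237)) = 3453/(1726*(sqrt((-3*8 + (-564)**2) + 219237))) = 3453/(1726*(sqrt((-24 + 318096) + 219237))) = 3453/(1726*(sqrt(318072 + 219237))) = 3453/(1726*(sqrt(537309))) = 3453/(1726*((3*sqrt(59701)))) = 3453*(sqrt(59701)/179103)/1726 = 1151*sqrt(59701)/103043926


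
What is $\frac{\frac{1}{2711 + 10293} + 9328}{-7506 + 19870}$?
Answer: $\frac{121301313}{160781456} \approx 0.75445$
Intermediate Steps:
$\frac{\frac{1}{2711 + 10293} + 9328}{-7506 + 19870} = \frac{\frac{1}{13004} + 9328}{12364} = \left(\frac{1}{13004} + 9328\right) \frac{1}{12364} = \frac{121301313}{13004} \cdot \frac{1}{12364} = \frac{121301313}{160781456}$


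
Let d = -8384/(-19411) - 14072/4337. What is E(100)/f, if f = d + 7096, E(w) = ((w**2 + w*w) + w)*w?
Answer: 10575804316875/37321472968 ≈ 283.37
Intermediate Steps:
E(w) = w*(w + 2*w**2) (E(w) = ((w**2 + w**2) + w)*w = (2*w**2 + w)*w = (w + 2*w**2)*w = w*(w + 2*w**2))
d = -236790184/84185507 (d = -8384*(-1/19411) - 14072*1/4337 = 8384/19411 - 14072/4337 = -236790184/84185507 ≈ -2.8127)
f = 597143567488/84185507 (f = -236790184/84185507 + 7096 = 597143567488/84185507 ≈ 7093.2)
E(100)/f = (100**2*(1 + 2*100))/(597143567488/84185507) = (10000*(1 + 200))*(84185507/597143567488) = (10000*201)*(84185507/597143567488) = 2010000*(84185507/597143567488) = 10575804316875/37321472968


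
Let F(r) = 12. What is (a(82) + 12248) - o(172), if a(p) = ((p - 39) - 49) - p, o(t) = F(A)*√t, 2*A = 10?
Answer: 12160 - 24*√43 ≈ 12003.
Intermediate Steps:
A = 5 (A = (½)*10 = 5)
o(t) = 12*√t
a(p) = -88 (a(p) = ((-39 + p) - 49) - p = (-88 + p) - p = -88)
(a(82) + 12248) - o(172) = (-88 + 12248) - 12*√172 = 12160 - 12*2*√43 = 12160 - 24*√43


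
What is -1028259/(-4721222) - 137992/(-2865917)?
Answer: 3598395814727/13530630390574 ≈ 0.26594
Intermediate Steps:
-1028259/(-4721222) - 137992/(-2865917) = -1028259*(-1/4721222) - 137992*(-1/2865917) = 1028259/4721222 + 137992/2865917 = 3598395814727/13530630390574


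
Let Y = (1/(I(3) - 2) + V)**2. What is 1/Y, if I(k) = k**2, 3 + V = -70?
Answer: 49/260100 ≈ 0.00018839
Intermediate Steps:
V = -73 (V = -3 - 70 = -73)
Y = 260100/49 (Y = (1/(3**2 - 2) - 73)**2 = (1/(9 - 2) - 73)**2 = (1/7 - 73)**2 = (-510/7)**2 = 260100/49 ≈ 5308.2)
1/Y = 1/(260100/49) = 49/260100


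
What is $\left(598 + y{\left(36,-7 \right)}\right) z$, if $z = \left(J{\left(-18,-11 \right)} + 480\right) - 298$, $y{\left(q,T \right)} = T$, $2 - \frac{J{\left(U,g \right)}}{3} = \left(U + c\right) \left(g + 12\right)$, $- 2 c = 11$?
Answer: $\frac{305547}{2} \approx 1.5277 \cdot 10^{5}$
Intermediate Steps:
$c = - \frac{11}{2}$ ($c = \left(- \frac{1}{2}\right) 11 = - \frac{11}{2} \approx -5.5$)
$J{\left(U,g \right)} = 6 - 3 \left(12 + g\right) \left(- \frac{11}{2} + U\right)$ ($J{\left(U,g \right)} = 6 - 3 \left(U - \frac{11}{2}\right) \left(g + 12\right) = 6 - 3 \left(- \frac{11}{2} + U\right) \left(12 + g\right) = 6 - 3 \left(12 + g\right) \left(- \frac{11}{2} + U\right)$)
$z = \frac{517}{2}$ ($z = \left(\left(204 - -648 + \frac{33}{2} \left(-11\right) - \left(-54\right) \left(-11\right)\right) + 480\right) - 298 = \left(\left(204 + 648 - \frac{363}{2} - 594\right) + 480\right) - 298 = \left(\frac{153}{2} + 480\right) - 298 = \frac{1113}{2} - 298 = \frac{517}{2} \approx 258.5$)
$\left(598 + y{\left(36,-7 \right)}\right) z = \left(598 - 7\right) \frac{517}{2} = 591 \cdot \frac{517}{2} = \frac{305547}{2}$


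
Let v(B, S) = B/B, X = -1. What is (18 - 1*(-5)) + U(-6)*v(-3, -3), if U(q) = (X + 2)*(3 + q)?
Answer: 20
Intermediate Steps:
v(B, S) = 1
U(q) = 3 + q (U(q) = (-1 + 2)*(3 + q) = 1*(3 + q) = 3 + q)
(18 - 1*(-5)) + U(-6)*v(-3, -3) = (18 - 1*(-5)) + (3 - 6)*1 = (18 + 5) - 3*1 = 23 - 3 = 20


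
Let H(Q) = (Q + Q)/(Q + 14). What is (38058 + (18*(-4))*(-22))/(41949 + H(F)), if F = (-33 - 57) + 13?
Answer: 356778/377563 ≈ 0.94495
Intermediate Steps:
F = -77 (F = -90 + 13 = -77)
H(Q) = 2*Q/(14 + Q) (H(Q) = (2*Q)/(14 + Q) = 2*Q/(14 + Q))
(38058 + (18*(-4))*(-22))/(41949 + H(F)) = (38058 + (18*(-4))*(-22))/(41949 + 2*(-77)/(14 - 77)) = (38058 - 72*(-22))/(41949 + 2*(-77)/(-63)) = (38058 + 1584)/(41949 + 2*(-77)*(-1/63)) = 39642/(41949 + 22/9) = 39642/(377563/9) = 39642*(9/377563) = 356778/377563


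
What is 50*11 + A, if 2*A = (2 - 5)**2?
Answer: 1109/2 ≈ 554.50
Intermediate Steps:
A = 9/2 (A = (2 - 5)**2/2 = (1/2)*(-3)**2 = (1/2)*9 = 9/2 ≈ 4.5000)
50*11 + A = 50*11 + 9/2 = 550 + 9/2 = 1109/2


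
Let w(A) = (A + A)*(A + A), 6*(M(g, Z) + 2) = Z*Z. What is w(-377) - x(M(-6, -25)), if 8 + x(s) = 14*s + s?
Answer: 1133983/2 ≈ 5.6699e+5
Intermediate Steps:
M(g, Z) = -2 + Z**2/6 (M(g, Z) = -2 + (Z*Z)/6 = -2 + Z**2/6)
x(s) = -8 + 15*s (x(s) = -8 + (14*s + s) = -8 + 15*s)
w(A) = 4*A**2 (w(A) = (2*A)*(2*A) = 4*A**2)
w(-377) - x(M(-6, -25)) = 4*(-377)**2 - (-8 + 15*(-2 + (1/6)*(-25)**2)) = 4*142129 - (-8 + 15*(-2 + (1/6)*625)) = 568516 - (-8 + 15*(-2 + 625/6)) = 568516 - (-8 + 15*(613/6)) = 568516 - (-8 + 3065/2) = 568516 - 1*3049/2 = 568516 - 3049/2 = 1133983/2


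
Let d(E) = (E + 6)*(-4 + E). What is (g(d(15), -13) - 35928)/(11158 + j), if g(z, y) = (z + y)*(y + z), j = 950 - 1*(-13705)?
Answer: 11596/25813 ≈ 0.44923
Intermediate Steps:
d(E) = (-4 + E)*(6 + E) (d(E) = (6 + E)*(-4 + E) = (-4 + E)*(6 + E))
j = 14655 (j = 950 + 13705 = 14655)
g(z, y) = (y + z)² (g(z, y) = (y + z)*(y + z) = (y + z)²)
(g(d(15), -13) - 35928)/(11158 + j) = ((-13 + (-24 + 15² + 2*15))² - 35928)/(11158 + 14655) = ((-13 + (-24 + 225 + 30))² - 35928)/25813 = ((-13 + 231)² - 35928)*(1/25813) = (218² - 35928)*(1/25813) = (47524 - 35928)*(1/25813) = 11596*(1/25813) = 11596/25813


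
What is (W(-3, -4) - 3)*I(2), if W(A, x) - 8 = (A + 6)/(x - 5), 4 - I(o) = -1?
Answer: 70/3 ≈ 23.333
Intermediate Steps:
I(o) = 5 (I(o) = 4 - 1*(-1) = 4 + 1 = 5)
W(A, x) = 8 + (6 + A)/(-5 + x) (W(A, x) = 8 + (A + 6)/(x - 5) = 8 + (6 + A)/(-5 + x))
(W(-3, -4) - 3)*I(2) = ((-34 - 3 + 8*(-4))/(-5 - 4) - 3)*5 = ((-34 - 3 - 32)/(-9) - 3)*5 = (-⅑*(-69) - 3)*5 = (23/3 - 3)*5 = (14/3)*5 = 70/3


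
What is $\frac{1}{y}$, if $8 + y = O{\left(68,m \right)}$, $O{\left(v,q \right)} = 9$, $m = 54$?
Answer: $1$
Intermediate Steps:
$y = 1$ ($y = -8 + 9 = 1$)
$\frac{1}{y} = 1^{-1} = 1$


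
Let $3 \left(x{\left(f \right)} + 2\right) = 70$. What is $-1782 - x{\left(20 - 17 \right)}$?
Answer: $- \frac{5410}{3} \approx -1803.3$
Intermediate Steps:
$x{\left(f \right)} = \frac{64}{3}$ ($x{\left(f \right)} = -2 + \frac{1}{3} \cdot 70 = -2 + \frac{70}{3} = \frac{64}{3}$)
$-1782 - x{\left(20 - 17 \right)} = -1782 - \frac{64}{3} = - \frac{5410}{3}$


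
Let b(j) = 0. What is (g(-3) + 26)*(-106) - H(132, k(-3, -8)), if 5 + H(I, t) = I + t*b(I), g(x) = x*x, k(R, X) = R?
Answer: -3837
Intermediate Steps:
g(x) = x**2
H(I, t) = -5 + I (H(I, t) = -5 + (I + t*0) = -5 + (I + 0) = -5 + I)
(g(-3) + 26)*(-106) - H(132, k(-3, -8)) = ((-3)**2 + 26)*(-106) - (-5 + 132) = (9 + 26)*(-106) - 1*127 = 35*(-106) - 127 = -3710 - 127 = -3837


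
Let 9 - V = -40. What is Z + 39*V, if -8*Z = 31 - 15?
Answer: 1909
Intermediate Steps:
Z = -2 (Z = -(31 - 15)/8 = -1/8*16 = -2)
V = 49 (V = 9 - 1*(-40) = 9 + 40 = 49)
Z + 39*V = -2 + 39*49 = -2 + 1911 = 1909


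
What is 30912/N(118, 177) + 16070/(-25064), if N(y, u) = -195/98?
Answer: -74883051/4820 ≈ -15536.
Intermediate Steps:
N(y, u) = -195/98 (N(y, u) = -195*1/98 = -195/98)
30912/N(118, 177) + 16070/(-25064) = 30912/(-195/98) + 16070/(-25064) = 30912*(-98/195) + 16070*(-1/25064) = -1009792/65 - 8035/12532 = -74883051/4820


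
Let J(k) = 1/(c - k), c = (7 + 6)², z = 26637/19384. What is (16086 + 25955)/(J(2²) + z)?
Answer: 134462252760/4414489 ≈ 30459.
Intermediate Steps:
z = 26637/19384 (z = 26637*(1/19384) = 26637/19384 ≈ 1.3742)
c = 169 (c = 13² = 169)
J(k) = 1/(169 - k)
(16086 + 25955)/(J(2²) + z) = (16086 + 25955)/(-1/(-169 + 2²) + 26637/19384) = 42041/(-1/(-169 + 4) + 26637/19384) = 42041/(-1/(-165) + 26637/19384) = 42041/(-1*(-1/165) + 26637/19384) = 42041/(1/165 + 26637/19384) = 42041/(4414489/3198360) = 42041*(3198360/4414489) = 134462252760/4414489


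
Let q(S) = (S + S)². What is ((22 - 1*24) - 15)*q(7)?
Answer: -3332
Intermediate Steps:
q(S) = 4*S² (q(S) = (2*S)² = 4*S²)
((22 - 1*24) - 15)*q(7) = ((22 - 1*24) - 15)*(4*7²) = ((22 - 24) - 15)*(4*49) = (-2 - 15)*196 = -17*196 = -3332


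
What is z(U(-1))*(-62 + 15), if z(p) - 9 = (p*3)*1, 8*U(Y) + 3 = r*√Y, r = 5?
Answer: -2961/8 - 705*I/8 ≈ -370.13 - 88.125*I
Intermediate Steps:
U(Y) = -3/8 + 5*√Y/8 (U(Y) = -3/8 + (5*√Y)/8 = -3/8 + 5*√Y/8)
z(p) = 9 + 3*p (z(p) = 9 + (p*3)*1 = 9 + (3*p)*1 = 9 + 3*p)
z(U(-1))*(-62 + 15) = (9 + 3*(-3/8 + 5*√(-1)/8))*(-62 + 15) = (9 + 3*(-3/8 + 5*I/8))*(-47) = (9 + (-9/8 + 15*I/8))*(-47) = (63/8 + 15*I/8)*(-47) = -2961/8 - 705*I/8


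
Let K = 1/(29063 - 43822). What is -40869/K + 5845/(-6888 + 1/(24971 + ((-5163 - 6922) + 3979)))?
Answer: 70069726721293024/116166119 ≈ 6.0319e+8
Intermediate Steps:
K = -1/14759 (K = 1/(-14759) = -1/14759 ≈ -6.7755e-5)
-40869/K + 5845/(-6888 + 1/(24971 + ((-5163 - 6922) + 3979))) = -40869/(-1/14759) + 5845/(-6888 + 1/(24971 + ((-5163 - 6922) + 3979))) = -40869*(-14759) + 5845/(-6888 + 1/(24971 + (-12085 + 3979))) = 603185571 + 5845/(-6888 + 1/(24971 - 8106)) = 603185571 + 5845/(-6888 + 1/16865) = 603185571 + 5845/(-116166119/16865) = 603185571 + 5845*(-16865/116166119) = 603185571 - 98575925/116166119 = 70069726721293024/116166119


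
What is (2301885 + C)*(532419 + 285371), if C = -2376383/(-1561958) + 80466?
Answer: 1521553323942306695/780979 ≈ 1.9483e+12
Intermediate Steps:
C = 125686888811/1561958 (C = -2376383*(-1/1561958) + 80466 = 2376383/1561958 + 80466 = 125686888811/1561958 ≈ 80468.)
(2301885 + C)*(532419 + 285371) = (2301885 + 125686888811/1561958)*(532419 + 285371) = (3721134579641/1561958)*817790 = 1521553323942306695/780979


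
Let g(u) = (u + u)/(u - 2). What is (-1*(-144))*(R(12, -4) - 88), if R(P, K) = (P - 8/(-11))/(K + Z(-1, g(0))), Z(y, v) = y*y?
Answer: -146112/11 ≈ -13283.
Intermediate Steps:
g(u) = 2*u/(-2 + u) (g(u) = (2*u)/(-2 + u) = 2*u/(-2 + u))
Z(y, v) = y²
R(P, K) = (8/11 + P)/(1 + K) (R(P, K) = (P - 8/(-11))/(K + (-1)²) = (P - 8*(-1/11))/(K + 1) = (P + 8/11)/(1 + K) = (8/11 + P)/(1 + K))
(-1*(-144))*(R(12, -4) - 88) = (-1*(-144))*((8/11 + 12)/(1 - 4) - 88) = 144*((140/11)/(-3) - 88) = 144*(-⅓*140/11 - 88) = 144*(-140/33 - 88) = 144*(-3044/33) = -146112/11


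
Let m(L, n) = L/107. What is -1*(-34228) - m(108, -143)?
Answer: 3662288/107 ≈ 34227.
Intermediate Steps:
m(L, n) = L/107 (m(L, n) = L*(1/107) = L/107)
-1*(-34228) - m(108, -143) = -1*(-34228) - 108/107 = 34228 - 1*108/107 = 34228 - 108/107 = 3662288/107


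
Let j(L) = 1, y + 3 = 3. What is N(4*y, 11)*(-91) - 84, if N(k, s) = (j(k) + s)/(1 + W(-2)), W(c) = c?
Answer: 1008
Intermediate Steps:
y = 0 (y = -3 + 3 = 0)
N(k, s) = -1 - s (N(k, s) = (1 + s)/(1 - 2) = (1 + s)/(-1) = (1 + s)*(-1) = -1 - s)
N(4*y, 11)*(-91) - 84 = (-1 - 1*11)*(-91) - 84 = (-1 - 11)*(-91) - 84 = -12*(-91) - 84 = 1092 - 84 = 1008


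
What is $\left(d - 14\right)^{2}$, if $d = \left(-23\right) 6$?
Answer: $23104$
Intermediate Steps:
$d = -138$
$\left(d - 14\right)^{2} = \left(-138 - 14\right)^{2} = \left(-152\right)^{2} = 23104$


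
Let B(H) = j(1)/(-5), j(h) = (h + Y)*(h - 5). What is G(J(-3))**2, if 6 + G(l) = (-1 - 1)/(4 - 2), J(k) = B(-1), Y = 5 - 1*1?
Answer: 49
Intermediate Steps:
Y = 4 (Y = 5 - 1 = 4)
j(h) = (-5 + h)*(4 + h) (j(h) = (h + 4)*(h - 5) = (4 + h)*(-5 + h) = (-5 + h)*(4 + h))
B(H) = 4 (B(H) = (-20 + 1**2 - 1*1)/(-5) = (-20 + 1 - 1)*(-1/5) = -20*(-1/5) = 4)
J(k) = 4
G(l) = -7 (G(l) = -6 + (-1 - 1)/(4 - 2) = -6 - 2/2 = -6 - 2*1/2 = -6 - 1 = -7)
G(J(-3))**2 = (-7)**2 = 49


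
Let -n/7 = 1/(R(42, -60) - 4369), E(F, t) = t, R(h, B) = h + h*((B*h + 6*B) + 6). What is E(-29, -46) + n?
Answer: -5751603/125035 ≈ -46.000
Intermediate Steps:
R(h, B) = h + h*(6 + 6*B + B*h) (R(h, B) = h + h*((6*B + B*h) + 6) = h + h*(6 + 6*B + B*h))
n = 7/125035 (n = -7/(42*(7 + 6*(-60) - 60*42) - 4369) = -7/(42*(7 - 360 - 2520) - 4369) = -7/(42*(-2873) - 4369) = -7/(-120666 - 4369) = -7/(-125035) = -7*(-1/125035) = 7/125035 ≈ 5.5984e-5)
E(-29, -46) + n = -46 + 7/125035 = -5751603/125035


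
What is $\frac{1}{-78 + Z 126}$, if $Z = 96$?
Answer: $\frac{1}{12018} \approx 8.3209 \cdot 10^{-5}$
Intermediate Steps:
$\frac{1}{-78 + Z 126} = \frac{1}{-78 + 96 \cdot 126} = \frac{1}{-78 + 12096} = \frac{1}{12018}$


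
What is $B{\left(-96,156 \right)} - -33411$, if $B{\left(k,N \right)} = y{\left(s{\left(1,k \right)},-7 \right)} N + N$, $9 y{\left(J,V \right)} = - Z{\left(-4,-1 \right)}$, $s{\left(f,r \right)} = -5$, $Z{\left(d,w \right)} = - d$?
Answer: $\frac{100493}{3} \approx 33498.0$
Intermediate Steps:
$y{\left(J,V \right)} = - \frac{4}{9}$ ($y{\left(J,V \right)} = \frac{\left(-1\right) \left(\left(-1\right) \left(-4\right)\right)}{9} = \frac{\left(-1\right) 4}{9} = \frac{1}{9} \left(-4\right) = - \frac{4}{9}$)
$B{\left(k,N \right)} = \frac{5 N}{9}$ ($B{\left(k,N \right)} = - \frac{4 N}{9} + N = \frac{5 N}{9}$)
$B{\left(-96,156 \right)} - -33411 = \frac{5}{9} \cdot 156 - -33411 = \frac{260}{3} + 33411 = \frac{100493}{3}$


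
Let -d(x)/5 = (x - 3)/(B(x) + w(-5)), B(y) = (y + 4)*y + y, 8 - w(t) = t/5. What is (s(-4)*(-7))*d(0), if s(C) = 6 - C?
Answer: -350/3 ≈ -116.67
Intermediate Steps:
w(t) = 8 - t/5
B(y) = y + y*(4 + y) (B(y) = (4 + y)*y + y = y*(4 + y) + y = y + y*(4 + y))
d(x) = -5*(-3 + x)/(9 + x*(5 + x)) (d(x) = -5*(x - 3)/(x*(5 + x) + (8 - ⅕*(-5))) = -5*(-3 + x)/(x*(5 + x) + (8 + 1)) = -5*(-3 + x)/(x*(5 + x) + 9) = -5*(-3 + x)/(9 + x*(5 + x)))
(s(-4)*(-7))*d(0) = ((6 - 1*(-4))*(-7))*(5*(3 - 1*0)/(9 + 0*(5 + 0))) = ((6 + 4)*(-7))*(5*(3 + 0)/(9 + 0*5)) = (10*(-7))*(5*3/(9 + 0)) = -350*3/9 = -70*5/3 = -350/3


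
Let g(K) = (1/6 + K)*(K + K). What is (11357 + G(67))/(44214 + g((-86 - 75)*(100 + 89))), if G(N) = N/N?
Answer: 3786/617294051 ≈ 6.1332e-6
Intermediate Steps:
G(N) = 1
g(K) = 2*K*(1/6 + K) (g(K) = (1/6 + K)*(2*K) = 2*K*(1/6 + K))
(11357 + G(67))/(44214 + g((-86 - 75)*(100 + 89))) = (11357 + 1)/(44214 + ((-86 - 75)*(100 + 89))*(1 + 6*((-86 - 75)*(100 + 89)))/3) = 11358/(44214 + (-161*189)*(1 + 6*(-161*189))/3) = 11358/(44214 + (1/3)*(-30429)*(1 + 6*(-30429))) = 11358/(44214 + (1/3)*(-30429)*(1 - 182574)) = 11358/(44214 + (1/3)*(-30429)*(-182573)) = 11358/(44214 + 1851837939) = 11358/1851882153 = 11358*(1/1851882153) = 3786/617294051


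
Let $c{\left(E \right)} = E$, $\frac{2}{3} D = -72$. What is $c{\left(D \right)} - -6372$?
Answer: $6264$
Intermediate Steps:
$D = -108$ ($D = \frac{3}{2} \left(-72\right) = -108$)
$c{\left(D \right)} - -6372 = -108 - -6372 = -108 + 6372 = 6264$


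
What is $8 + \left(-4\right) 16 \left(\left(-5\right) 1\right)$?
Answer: $328$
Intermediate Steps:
$8 + \left(-4\right) 16 \left(\left(-5\right) 1\right) = 8 - -320 = 8 + 320 = 328$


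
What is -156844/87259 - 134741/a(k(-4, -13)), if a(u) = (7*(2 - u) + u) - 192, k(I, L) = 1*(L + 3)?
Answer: 11738857327/10296562 ≈ 1140.1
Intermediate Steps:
k(I, L) = 3 + L (k(I, L) = 1*(3 + L) = 3 + L)
a(u) = -178 - 6*u (a(u) = ((14 - 7*u) + u) - 192 = (14 - 6*u) - 192 = -178 - 6*u)
-156844/87259 - 134741/a(k(-4, -13)) = -156844/87259 - 134741/(-178 - 6*(3 - 13)) = -156844*1/87259 - 134741/(-178 - 6*(-10)) = -156844/87259 - 134741/(-178 + 60) = -156844/87259 - 134741/(-118) = -156844/87259 - 134741*(-1/118) = -156844/87259 + 134741/118 = 11738857327/10296562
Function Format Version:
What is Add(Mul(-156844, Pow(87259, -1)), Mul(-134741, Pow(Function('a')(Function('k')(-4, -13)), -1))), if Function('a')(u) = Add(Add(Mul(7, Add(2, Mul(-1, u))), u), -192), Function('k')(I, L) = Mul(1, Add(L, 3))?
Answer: Rational(11738857327, 10296562) ≈ 1140.1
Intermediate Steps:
Function('k')(I, L) = Add(3, L) (Function('k')(I, L) = Mul(1, Add(3, L)) = Add(3, L))
Function('a')(u) = Add(-178, Mul(-6, u)) (Function('a')(u) = Add(Add(Add(14, Mul(-7, u)), u), -192) = Add(Add(14, Mul(-6, u)), -192) = Add(-178, Mul(-6, u)))
Add(Mul(-156844, Pow(87259, -1)), Mul(-134741, Pow(Function('a')(Function('k')(-4, -13)), -1))) = Add(Mul(-156844, Pow(87259, -1)), Mul(-134741, Pow(Add(-178, Mul(-6, Add(3, -13))), -1))) = Add(Mul(-156844, Rational(1, 87259)), Mul(-134741, Pow(Add(-178, Mul(-6, -10)), -1))) = Add(Rational(-156844, 87259), Mul(-134741, Pow(Add(-178, 60), -1))) = Add(Rational(-156844, 87259), Mul(-134741, Pow(-118, -1))) = Add(Rational(-156844, 87259), Mul(-134741, Rational(-1, 118))) = Add(Rational(-156844, 87259), Rational(134741, 118)) = Rational(11738857327, 10296562)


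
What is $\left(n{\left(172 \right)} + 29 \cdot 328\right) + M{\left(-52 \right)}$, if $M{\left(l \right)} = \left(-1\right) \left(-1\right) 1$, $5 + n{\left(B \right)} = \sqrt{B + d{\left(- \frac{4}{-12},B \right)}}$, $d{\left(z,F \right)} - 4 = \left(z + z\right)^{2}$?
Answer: $9508 + \frac{2 \sqrt{397}}{3} \approx 9521.3$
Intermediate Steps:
$d{\left(z,F \right)} = 4 + 4 z^{2}$ ($d{\left(z,F \right)} = 4 + \left(z + z\right)^{2} = 4 + \left(2 z\right)^{2} = 4 + 4 z^{2}$)
$n{\left(B \right)} = -5 + \sqrt{\frac{40}{9} + B}$ ($n{\left(B \right)} = -5 + \sqrt{B + \left(4 + 4 \left(- \frac{4}{-12}\right)^{2}\right)} = -5 + \sqrt{B + \left(4 + 4 \left(\left(-4\right) \left(- \frac{1}{12}\right)\right)^{2}\right)} = -5 + \sqrt{B + \left(4 + \frac{4}{9}\right)} = -5 + \sqrt{B + \frac{40}{9}} = -5 + \sqrt{\frac{40}{9} + B}$)
$M{\left(l \right)} = 1$ ($M{\left(l \right)} = 1 \cdot 1 = 1$)
$\left(n{\left(172 \right)} + 29 \cdot 328\right) + M{\left(-52 \right)} = \left(\left(-5 + \frac{\sqrt{40 + 9 \cdot 172}}{3}\right) + 29 \cdot 328\right) + 1 = \left(\left(-5 + \frac{\sqrt{40 + 1548}}{3}\right) + 9512\right) + 1 = \left(\left(-5 + \frac{\sqrt{1588}}{3}\right) + 9512\right) + 1 = \left(\left(-5 + \frac{2 \sqrt{397}}{3}\right) + 9512\right) + 1 = \left(9507 + \frac{2 \sqrt{397}}{3}\right) + 1 = 9508 + \frac{2 \sqrt{397}}{3}$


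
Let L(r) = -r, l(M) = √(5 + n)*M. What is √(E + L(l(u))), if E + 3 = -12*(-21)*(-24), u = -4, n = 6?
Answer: √(-6051 + 4*√11) ≈ 77.703*I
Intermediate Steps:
l(M) = M*√11 (l(M) = √(5 + 6)*M = √11*M = M*√11)
E = -6051 (E = -3 - 12*(-21)*(-24) = -3 + 252*(-24) = -3 - 6048 = -6051)
√(E + L(l(u))) = √(-6051 - (-4)*√11) = √(-6051 + 4*√11)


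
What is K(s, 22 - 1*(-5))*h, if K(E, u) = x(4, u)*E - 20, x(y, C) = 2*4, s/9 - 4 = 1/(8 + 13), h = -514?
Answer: -976600/7 ≈ -1.3951e+5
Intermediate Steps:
s = 255/7 (s = 36 + 9/(8 + 13) = 36 + 9/21 = 36 + 9*(1/21) = 36 + 3/7 = 255/7 ≈ 36.429)
x(y, C) = 8
K(E, u) = -20 + 8*E (K(E, u) = 8*E - 20 = -20 + 8*E)
K(s, 22 - 1*(-5))*h = (-20 + 8*(255/7))*(-514) = (-20 + 2040/7)*(-514) = (1900/7)*(-514) = -976600/7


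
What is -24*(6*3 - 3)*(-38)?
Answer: 13680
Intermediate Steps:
-24*(6*3 - 3)*(-38) = -24*(18 - 3)*(-38) = -24*15*(-38) = -360*(-38) = 13680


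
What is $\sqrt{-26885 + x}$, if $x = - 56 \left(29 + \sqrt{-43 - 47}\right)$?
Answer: $\sqrt{-28509 - 168 i \sqrt{10}} \approx 1.573 - 168.85 i$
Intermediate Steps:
$x = -1624 - 168 i \sqrt{10}$ ($x = - 56 \left(29 + \sqrt{-90}\right) = - 56 \left(29 + 3 i \sqrt{10}\right) = -1624 - 168 i \sqrt{10} \approx -1624.0 - 531.26 i$)
$\sqrt{-26885 + x} = \sqrt{-26885 - \left(1624 + 168 i \sqrt{10}\right)} = \sqrt{-28509 - 168 i \sqrt{10}}$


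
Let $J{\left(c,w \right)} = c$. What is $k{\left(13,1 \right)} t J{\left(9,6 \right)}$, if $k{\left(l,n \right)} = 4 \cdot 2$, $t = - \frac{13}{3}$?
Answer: $-312$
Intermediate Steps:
$t = - \frac{13}{3}$ ($t = \left(-13\right) \frac{1}{3} = - \frac{13}{3} \approx -4.3333$)
$k{\left(l,n \right)} = 8$
$k{\left(13,1 \right)} t J{\left(9,6 \right)} = 8 \left(- \frac{13}{3}\right) 9 = \left(- \frac{104}{3}\right) 9 = -312$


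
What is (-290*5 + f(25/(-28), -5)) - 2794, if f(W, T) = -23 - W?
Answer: -119451/28 ≈ -4266.1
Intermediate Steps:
(-290*5 + f(25/(-28), -5)) - 2794 = (-290*5 + (-23 - 25/(-28))) - 2794 = (-1450 + (-23 - 25*(-1)/28)) - 2794 = (-1450 + (-23 - 1*(-25/28))) - 2794 = (-1450 + (-23 + 25/28)) - 2794 = (-1450 - 619/28) - 2794 = -41219/28 - 2794 = -119451/28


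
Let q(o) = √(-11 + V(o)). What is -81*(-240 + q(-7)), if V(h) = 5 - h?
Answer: 19359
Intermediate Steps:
q(o) = √(-6 - o) (q(o) = √(-11 + (5 - o)) = √(-6 - o))
-81*(-240 + q(-7)) = -81*(-240 + √(-6 - 1*(-7))) = -81*(-240 + √(-6 + 7)) = -81*(-240 + √1) = -81*(-240 + 1) = -81*(-239) = 19359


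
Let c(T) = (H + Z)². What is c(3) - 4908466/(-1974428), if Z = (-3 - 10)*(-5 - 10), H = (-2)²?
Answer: 39097115847/987214 ≈ 39604.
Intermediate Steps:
H = 4
Z = 195 (Z = -13*(-15) = 195)
c(T) = 39601 (c(T) = (4 + 195)² = 199² = 39601)
c(3) - 4908466/(-1974428) = 39601 - 4908466/(-1974428) = 39601 - 4908466*(-1/1974428) = 39601 + 2454233/987214 = 39097115847/987214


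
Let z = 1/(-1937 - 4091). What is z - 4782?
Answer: -28825897/6028 ≈ -4782.0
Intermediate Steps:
z = -1/6028 (z = 1/(-6028) = -1/6028 ≈ -0.00016589)
z - 4782 = -1/6028 - 4782 = -28825897/6028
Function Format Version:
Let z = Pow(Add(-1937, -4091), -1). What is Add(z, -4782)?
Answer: Rational(-28825897, 6028) ≈ -4782.0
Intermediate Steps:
z = Rational(-1, 6028) (z = Pow(-6028, -1) = Rational(-1, 6028) ≈ -0.00016589)
Add(z, -4782) = Add(Rational(-1, 6028), -4782) = Rational(-28825897, 6028)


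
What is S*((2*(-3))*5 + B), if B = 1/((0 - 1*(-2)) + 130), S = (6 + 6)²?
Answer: -47508/11 ≈ -4318.9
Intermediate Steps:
S = 144 (S = 12² = 144)
B = 1/132 (B = 1/((0 + 2) + 130) = 1/(2 + 130) = 1/132 ≈ 0.0075758)
S*((2*(-3))*5 + B) = 144*((2*(-3))*5 + 1/132) = 144*(-6*5 + 1/132) = 144*(-30 + 1/132) = 144*(-3959/132) = -47508/11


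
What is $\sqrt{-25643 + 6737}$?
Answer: $i \sqrt{18906} \approx 137.5 i$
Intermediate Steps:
$\sqrt{-25643 + 6737} = \sqrt{-18906} = i \sqrt{18906}$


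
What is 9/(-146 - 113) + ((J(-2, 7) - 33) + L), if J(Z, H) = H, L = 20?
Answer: -1563/259 ≈ -6.0348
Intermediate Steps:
9/(-146 - 113) + ((J(-2, 7) - 33) + L) = 9/(-146 - 113) + ((7 - 33) + 20) = 9/(-259) + (-26 + 20) = 9*(-1/259) - 6 = -9/259 - 6 = -1563/259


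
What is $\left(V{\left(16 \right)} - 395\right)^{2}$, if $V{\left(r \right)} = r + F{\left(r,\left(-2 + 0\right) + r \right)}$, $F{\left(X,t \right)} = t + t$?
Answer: $123201$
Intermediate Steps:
$F{\left(X,t \right)} = 2 t$
$V{\left(r \right)} = -4 + 3 r$ ($V{\left(r \right)} = r + 2 \left(\left(-2 + 0\right) + r\right) = r + 2 \left(-2 + r\right) = r + \left(-4 + 2 r\right) = -4 + 3 r$)
$\left(V{\left(16 \right)} - 395\right)^{2} = \left(\left(-4 + 3 \cdot 16\right) - 395\right)^{2} = \left(\left(-4 + 48\right) - 395\right)^{2} = \left(44 - 395\right)^{2} = \left(-351\right)^{2} = 123201$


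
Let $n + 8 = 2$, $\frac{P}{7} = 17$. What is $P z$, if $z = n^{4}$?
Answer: $154224$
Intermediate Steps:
$P = 119$ ($P = 7 \cdot 17 = 119$)
$n = -6$ ($n = -8 + 2 = -6$)
$z = 1296$ ($z = \left(-6\right)^{4} = 1296$)
$P z = 119 \cdot 1296 = 154224$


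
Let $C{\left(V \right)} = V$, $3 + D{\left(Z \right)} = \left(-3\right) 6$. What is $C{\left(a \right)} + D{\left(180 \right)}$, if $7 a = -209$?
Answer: $- \frac{356}{7} \approx -50.857$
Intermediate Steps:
$D{\left(Z \right)} = -21$ ($D{\left(Z \right)} = -3 - 18 = -21$)
$a = - \frac{209}{7}$ ($a = \frac{1}{7} \left(-209\right) = - \frac{209}{7} \approx -29.857$)
$C{\left(a \right)} + D{\left(180 \right)} = - \frac{209}{7} - 21 = - \frac{356}{7}$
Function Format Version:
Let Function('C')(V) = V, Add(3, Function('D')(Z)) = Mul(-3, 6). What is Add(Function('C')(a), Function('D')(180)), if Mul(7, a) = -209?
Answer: Rational(-356, 7) ≈ -50.857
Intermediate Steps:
Function('D')(Z) = -21 (Function('D')(Z) = Add(-3, Mul(-3, 6)) = Add(-3, -18) = -21)
a = Rational(-209, 7) (a = Mul(Rational(1, 7), -209) = Rational(-209, 7) ≈ -29.857)
Add(Function('C')(a), Function('D')(180)) = Add(Rational(-209, 7), -21) = Rational(-356, 7)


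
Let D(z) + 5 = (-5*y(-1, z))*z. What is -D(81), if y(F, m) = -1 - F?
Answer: 5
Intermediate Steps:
D(z) = -5 (D(z) = -5 + (-5*(-1 - 1*(-1)))*z = -5 + (-5*(-1 + 1))*z = -5 + (-5*0)*z = -5 + 0*z = -5 + 0 = -5)
-D(81) = -1*(-5) = 5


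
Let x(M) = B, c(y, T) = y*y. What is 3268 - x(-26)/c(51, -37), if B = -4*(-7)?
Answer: 8500040/2601 ≈ 3268.0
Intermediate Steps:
c(y, T) = y**2
B = 28
x(M) = 28
3268 - x(-26)/c(51, -37) = 3268 - 28/(51**2) = 3268 - 28/2601 = 8500040/2601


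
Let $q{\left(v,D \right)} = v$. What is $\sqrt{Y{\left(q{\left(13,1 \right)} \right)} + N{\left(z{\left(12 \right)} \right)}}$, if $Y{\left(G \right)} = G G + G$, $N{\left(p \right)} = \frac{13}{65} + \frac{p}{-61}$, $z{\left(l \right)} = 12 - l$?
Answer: $\frac{\sqrt{4555}}{5} \approx 13.498$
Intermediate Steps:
$N{\left(p \right)} = \frac{1}{5} - \frac{p}{61}$ ($N{\left(p \right)} = 13 \cdot \frac{1}{65} + p \left(- \frac{1}{61}\right) = \frac{1}{5} - \frac{p}{61}$)
$Y{\left(G \right)} = G + G^{2}$ ($Y{\left(G \right)} = G^{2} + G = G + G^{2}$)
$\sqrt{Y{\left(q{\left(13,1 \right)} \right)} + N{\left(z{\left(12 \right)} \right)}} = \sqrt{13 \left(1 + 13\right) + \left(\frac{1}{5} - \frac{12 - 12}{61}\right)} = \sqrt{13 \cdot 14 + \left(\frac{1}{5} - \frac{12 - 12}{61}\right)} = \sqrt{182 + \left(\frac{1}{5} - 0\right)} = \sqrt{182 + \left(\frac{1}{5} + 0\right)} = \sqrt{182 + \frac{1}{5}} = \sqrt{\frac{911}{5}} = \frac{\sqrt{4555}}{5}$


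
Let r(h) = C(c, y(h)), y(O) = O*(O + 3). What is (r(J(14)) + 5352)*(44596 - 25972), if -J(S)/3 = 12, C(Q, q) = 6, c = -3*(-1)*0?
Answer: 99787392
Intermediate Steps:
c = 0 (c = 3*0 = 0)
y(O) = O*(3 + O)
J(S) = -36 (J(S) = -3*12 = -36)
r(h) = 6
(r(J(14)) + 5352)*(44596 - 25972) = (6 + 5352)*(44596 - 25972) = 5358*18624 = 99787392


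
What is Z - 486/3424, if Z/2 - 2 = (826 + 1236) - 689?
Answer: 4707757/1712 ≈ 2749.9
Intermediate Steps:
Z = 2750 (Z = 4 + 2*((826 + 1236) - 689) = 4 + 2*(2062 - 689) = 4 + 2*1373 = 4 + 2746 = 2750)
Z - 486/3424 = 2750 - 486/3424 = 2750 - 486*1/3424 = 2750 - 243/1712 = 4707757/1712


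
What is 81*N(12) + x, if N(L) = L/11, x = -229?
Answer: -1547/11 ≈ -140.64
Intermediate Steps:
N(L) = L/11 (N(L) = L*(1/11) = L/11)
81*N(12) + x = 81*((1/11)*12) - 229 = 81*(12/11) - 229 = 972/11 - 229 = -1547/11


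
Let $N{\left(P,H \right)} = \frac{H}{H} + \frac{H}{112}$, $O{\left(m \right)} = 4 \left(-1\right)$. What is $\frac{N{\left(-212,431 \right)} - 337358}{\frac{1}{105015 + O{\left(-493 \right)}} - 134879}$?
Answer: $\frac{3967688684083}{1586343210816} \approx 2.5012$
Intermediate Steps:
$O{\left(m \right)} = -4$
$N{\left(P,H \right)} = 1 + \frac{H}{112}$ ($N{\left(P,H \right)} = 1 + H \frac{1}{112} = 1 + \frac{H}{112}$)
$\frac{N{\left(-212,431 \right)} - 337358}{\frac{1}{105015 + O{\left(-493 \right)}} - 134879} = \frac{\left(1 + \frac{1}{112} \cdot 431\right) - 337358}{\frac{1}{105015 - 4} - 134879} = \frac{\left(1 + \frac{431}{112}\right) - 337358}{\frac{1}{105011} - 134879} = \frac{\frac{543}{112} - 337358}{\frac{1}{105011} - 134879} = - \frac{37783553}{112 \left(- \frac{14163778668}{105011}\right)} = \left(- \frac{37783553}{112}\right) \left(- \frac{105011}{14163778668}\right) = \frac{3967688684083}{1586343210816}$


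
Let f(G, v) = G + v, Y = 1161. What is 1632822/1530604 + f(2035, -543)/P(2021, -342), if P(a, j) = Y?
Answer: 2089683755/888515622 ≈ 2.3519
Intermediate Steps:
P(a, j) = 1161
1632822/1530604 + f(2035, -543)/P(2021, -342) = 1632822/1530604 + (2035 - 543)/1161 = 1632822*(1/1530604) + 1492*(1/1161) = 816411/765302 + 1492/1161 = 2089683755/888515622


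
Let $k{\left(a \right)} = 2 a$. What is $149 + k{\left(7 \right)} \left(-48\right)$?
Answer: $-523$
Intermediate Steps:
$149 + k{\left(7 \right)} \left(-48\right) = 149 + 2 \cdot 7 \left(-48\right) = 149 + 14 \left(-48\right) = 149 - 672 = -523$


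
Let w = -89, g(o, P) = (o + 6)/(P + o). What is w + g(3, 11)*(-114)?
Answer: -1136/7 ≈ -162.29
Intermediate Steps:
g(o, P) = (6 + o)/(P + o)
w + g(3, 11)*(-114) = -89 + ((6 + 3)/(11 + 3))*(-114) = -89 + (9/14)*(-114) = -89 - 513/7 = -1136/7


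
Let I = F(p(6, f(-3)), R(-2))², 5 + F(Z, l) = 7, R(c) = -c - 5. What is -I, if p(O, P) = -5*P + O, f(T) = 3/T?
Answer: -4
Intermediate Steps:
p(O, P) = O - 5*P
R(c) = -5 - c
F(Z, l) = 2 (F(Z, l) = -5 + 7 = 2)
I = 4 (I = 2² = 4)
-I = -1*4 = -4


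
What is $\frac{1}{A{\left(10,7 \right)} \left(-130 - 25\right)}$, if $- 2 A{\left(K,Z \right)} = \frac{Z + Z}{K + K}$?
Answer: $\frac{4}{217} \approx 0.018433$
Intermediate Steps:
$A{\left(K,Z \right)} = - \frac{Z}{2 K}$ ($A{\left(K,Z \right)} = - \frac{\left(Z + Z\right) \frac{1}{K + K}}{2} = - \frac{2 Z \frac{1}{2 K}}{2} = - \frac{Z \frac{1}{K}}{2} = - \frac{Z}{2 K}$)
$\frac{1}{A{\left(10,7 \right)} \left(-130 - 25\right)} = \frac{1}{\left(- \frac{1}{2}\right) 7 \cdot \frac{1}{10} \left(-130 - 25\right)} = \frac{1}{\left(- \frac{1}{2}\right) 7 \cdot \frac{1}{10} \left(-155\right)} = \frac{1}{\left(- \frac{7}{20}\right) \left(-155\right)} = \frac{1}{\frac{217}{4}} = \frac{4}{217}$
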